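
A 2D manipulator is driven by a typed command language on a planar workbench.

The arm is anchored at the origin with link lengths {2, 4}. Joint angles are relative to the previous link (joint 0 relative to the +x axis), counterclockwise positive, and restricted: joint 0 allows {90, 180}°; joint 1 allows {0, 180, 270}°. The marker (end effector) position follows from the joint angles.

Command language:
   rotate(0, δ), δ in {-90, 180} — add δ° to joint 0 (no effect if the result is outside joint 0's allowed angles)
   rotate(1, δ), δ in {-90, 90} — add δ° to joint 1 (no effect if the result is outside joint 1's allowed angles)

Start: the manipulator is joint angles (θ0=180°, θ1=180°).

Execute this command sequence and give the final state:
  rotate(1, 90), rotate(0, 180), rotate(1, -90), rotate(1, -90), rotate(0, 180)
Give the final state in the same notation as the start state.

joint angles (θ0=180°, θ1=180°)

start: joint angles (θ0=180°, θ1=180°)
1. rotate(1, 90) → joint angles (θ0=180°, θ1=270°)
2. rotate(0, 180) → joint angles (θ0=180°, θ1=270°)
3. rotate(1, -90) → joint angles (θ0=180°, θ1=180°)
4. rotate(1, -90) → joint angles (θ0=180°, θ1=180°)
5. rotate(0, 180) → joint angles (θ0=180°, θ1=180°)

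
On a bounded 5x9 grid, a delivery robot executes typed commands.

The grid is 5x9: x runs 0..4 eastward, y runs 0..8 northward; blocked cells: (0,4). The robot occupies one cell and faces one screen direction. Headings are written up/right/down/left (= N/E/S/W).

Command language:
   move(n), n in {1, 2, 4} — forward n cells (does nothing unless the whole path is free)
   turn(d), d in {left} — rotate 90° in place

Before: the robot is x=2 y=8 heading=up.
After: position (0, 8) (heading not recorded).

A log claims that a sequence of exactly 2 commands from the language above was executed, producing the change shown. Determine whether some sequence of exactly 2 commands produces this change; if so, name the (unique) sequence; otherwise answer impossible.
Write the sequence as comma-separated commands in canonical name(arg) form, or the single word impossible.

turn(left), move(2)

key: order matters: swapping turn(left) and move(2) lands elsewhere
t0: x=2 y=8 heading=up
t=1 turn(left) ⇒ x=2 y=8 heading=left
t=2 move(2) ⇒ x=0 y=8 heading=left
no other 2-command option fits: unique.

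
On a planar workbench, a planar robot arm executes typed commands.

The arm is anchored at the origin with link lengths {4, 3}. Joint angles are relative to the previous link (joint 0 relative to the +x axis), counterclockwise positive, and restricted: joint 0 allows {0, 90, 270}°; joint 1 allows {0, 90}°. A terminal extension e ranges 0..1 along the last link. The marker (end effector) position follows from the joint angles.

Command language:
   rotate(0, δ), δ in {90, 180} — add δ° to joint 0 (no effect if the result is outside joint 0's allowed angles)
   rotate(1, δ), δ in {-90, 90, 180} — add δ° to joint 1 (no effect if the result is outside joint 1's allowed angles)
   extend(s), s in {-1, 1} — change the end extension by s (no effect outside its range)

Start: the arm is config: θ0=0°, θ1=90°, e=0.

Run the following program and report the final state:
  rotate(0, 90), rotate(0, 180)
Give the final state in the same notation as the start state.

config: θ0=270°, θ1=90°, e=0

from: config: θ0=0°, θ1=90°, e=0
[1] after rotate(0, 90): config: θ0=90°, θ1=90°, e=0
[2] after rotate(0, 180): config: θ0=270°, θ1=90°, e=0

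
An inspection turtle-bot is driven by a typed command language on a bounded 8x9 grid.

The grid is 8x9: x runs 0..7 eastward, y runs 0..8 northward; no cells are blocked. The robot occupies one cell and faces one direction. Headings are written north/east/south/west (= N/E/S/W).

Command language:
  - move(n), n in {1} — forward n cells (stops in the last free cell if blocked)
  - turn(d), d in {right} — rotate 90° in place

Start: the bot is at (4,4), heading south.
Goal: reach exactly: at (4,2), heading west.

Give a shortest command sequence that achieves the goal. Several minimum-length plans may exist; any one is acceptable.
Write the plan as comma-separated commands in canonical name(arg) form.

move(1), move(1), turn(right)

t0: at (4,4), heading south
[1] after move(1): at (4,3), heading south
[2] after move(1): at (4,2), heading south
[3] after turn(right): at (4,2), heading west
nothing shorter than 3 reaches the goal.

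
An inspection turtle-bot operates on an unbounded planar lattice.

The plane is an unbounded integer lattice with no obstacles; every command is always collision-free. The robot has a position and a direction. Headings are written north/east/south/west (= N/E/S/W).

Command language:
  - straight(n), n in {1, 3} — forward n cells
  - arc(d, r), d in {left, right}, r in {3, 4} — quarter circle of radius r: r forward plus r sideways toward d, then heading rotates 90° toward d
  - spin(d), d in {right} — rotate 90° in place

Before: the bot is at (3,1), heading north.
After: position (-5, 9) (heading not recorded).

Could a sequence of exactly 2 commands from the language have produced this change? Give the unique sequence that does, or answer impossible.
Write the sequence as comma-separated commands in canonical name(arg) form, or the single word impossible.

arc(left, 4), arc(right, 4)

key: order matters: swapping arc(left, 4) and arc(right, 4) lands elsewhere
initial: at (3,1), heading north
t=1 arc(left, 4) ⇒ at (-1,5), heading west
t=2 arc(right, 4) ⇒ at (-5,9), heading north
all 49 alternatives checked — unique.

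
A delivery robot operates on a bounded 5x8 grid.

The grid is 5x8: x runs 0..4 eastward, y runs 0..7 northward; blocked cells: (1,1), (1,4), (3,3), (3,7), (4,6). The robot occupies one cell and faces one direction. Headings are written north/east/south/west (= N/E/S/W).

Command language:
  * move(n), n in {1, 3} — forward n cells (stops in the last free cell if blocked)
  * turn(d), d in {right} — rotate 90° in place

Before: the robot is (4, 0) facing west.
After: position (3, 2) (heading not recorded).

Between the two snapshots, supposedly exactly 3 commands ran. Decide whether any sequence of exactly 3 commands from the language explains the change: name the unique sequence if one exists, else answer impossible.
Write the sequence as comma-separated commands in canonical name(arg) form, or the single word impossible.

move(1), turn(right), move(3)

key: move(3) is stopped early by the blocked cell at (3,3)
start: (4, 0) facing west
step 1 (move(1)): (3, 0) facing west
step 2 (turn(right)): (3, 0) facing north
step 3 (move(3)): (3, 2) facing north
no other 3-command option fits: unique.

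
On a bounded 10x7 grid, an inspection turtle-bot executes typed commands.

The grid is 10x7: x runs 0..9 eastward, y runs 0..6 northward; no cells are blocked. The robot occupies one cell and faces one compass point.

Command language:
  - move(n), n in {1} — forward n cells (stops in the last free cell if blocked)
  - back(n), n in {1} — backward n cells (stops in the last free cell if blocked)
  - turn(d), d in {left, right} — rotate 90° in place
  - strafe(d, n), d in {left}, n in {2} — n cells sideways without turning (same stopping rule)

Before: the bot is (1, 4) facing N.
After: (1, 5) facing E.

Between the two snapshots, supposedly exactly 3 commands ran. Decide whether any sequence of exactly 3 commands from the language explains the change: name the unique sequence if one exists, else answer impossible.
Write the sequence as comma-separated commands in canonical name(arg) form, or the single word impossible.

key: position moved to (1,5) AND the heading swung to E — translation plus rotation needed
initial: (1, 4) facing N
1. back(1) → (1, 3) facing N
2. turn(right) → (1, 3) facing E
3. strafe(left, 2) → (1, 5) facing E
all 125 alternatives checked — unique.

back(1), turn(right), strafe(left, 2)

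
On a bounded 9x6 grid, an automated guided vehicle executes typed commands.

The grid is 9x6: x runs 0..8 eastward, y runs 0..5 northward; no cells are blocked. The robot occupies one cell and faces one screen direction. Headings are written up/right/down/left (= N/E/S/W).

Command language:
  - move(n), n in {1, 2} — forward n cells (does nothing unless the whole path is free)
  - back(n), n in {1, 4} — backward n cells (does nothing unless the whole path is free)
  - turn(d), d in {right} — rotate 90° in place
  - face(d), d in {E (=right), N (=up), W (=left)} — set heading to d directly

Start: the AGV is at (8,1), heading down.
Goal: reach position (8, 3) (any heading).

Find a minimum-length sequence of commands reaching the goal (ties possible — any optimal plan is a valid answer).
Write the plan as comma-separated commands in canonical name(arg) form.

start: at (8,1), heading down
[1] after back(4): at (8,5), heading down
[2] after move(2): at (8,3), heading down
shorter routes all fall short; 2 is best.

back(4), move(2)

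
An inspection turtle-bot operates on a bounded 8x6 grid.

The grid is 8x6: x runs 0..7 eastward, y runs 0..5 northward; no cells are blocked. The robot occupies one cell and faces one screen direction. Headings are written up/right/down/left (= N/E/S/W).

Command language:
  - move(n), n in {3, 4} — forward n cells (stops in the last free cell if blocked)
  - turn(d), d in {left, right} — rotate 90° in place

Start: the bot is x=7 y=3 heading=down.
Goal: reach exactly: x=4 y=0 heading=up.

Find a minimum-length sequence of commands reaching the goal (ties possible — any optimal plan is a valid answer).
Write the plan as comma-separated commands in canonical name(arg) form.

move(3), turn(right), move(3), turn(right)

begin: x=7 y=3 heading=down
1. move(3) → x=7 y=0 heading=down
2. turn(right) → x=7 y=0 heading=left
3. move(3) → x=4 y=0 heading=left
4. turn(right) → x=4 y=0 heading=up
nothing shorter than 4 reaches the goal.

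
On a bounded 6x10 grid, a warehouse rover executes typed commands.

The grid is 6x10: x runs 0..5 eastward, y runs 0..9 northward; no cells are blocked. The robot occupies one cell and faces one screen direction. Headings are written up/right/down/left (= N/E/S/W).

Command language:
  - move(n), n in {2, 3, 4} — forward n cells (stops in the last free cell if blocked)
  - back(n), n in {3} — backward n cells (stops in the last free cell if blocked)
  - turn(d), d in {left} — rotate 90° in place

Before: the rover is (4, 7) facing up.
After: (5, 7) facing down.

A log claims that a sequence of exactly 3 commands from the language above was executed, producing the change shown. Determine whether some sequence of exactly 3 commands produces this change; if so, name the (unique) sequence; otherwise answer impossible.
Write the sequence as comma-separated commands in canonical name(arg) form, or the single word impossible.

key: back(3) runs into the grid edge before its full distance
t0: (4, 7) facing up
step 1 (turn(left)): (4, 7) facing left
step 2 (back(3)): (5, 7) facing left
step 3 (turn(left)): (5, 7) facing down
no rival 3-sequence matches.

turn(left), back(3), turn(left)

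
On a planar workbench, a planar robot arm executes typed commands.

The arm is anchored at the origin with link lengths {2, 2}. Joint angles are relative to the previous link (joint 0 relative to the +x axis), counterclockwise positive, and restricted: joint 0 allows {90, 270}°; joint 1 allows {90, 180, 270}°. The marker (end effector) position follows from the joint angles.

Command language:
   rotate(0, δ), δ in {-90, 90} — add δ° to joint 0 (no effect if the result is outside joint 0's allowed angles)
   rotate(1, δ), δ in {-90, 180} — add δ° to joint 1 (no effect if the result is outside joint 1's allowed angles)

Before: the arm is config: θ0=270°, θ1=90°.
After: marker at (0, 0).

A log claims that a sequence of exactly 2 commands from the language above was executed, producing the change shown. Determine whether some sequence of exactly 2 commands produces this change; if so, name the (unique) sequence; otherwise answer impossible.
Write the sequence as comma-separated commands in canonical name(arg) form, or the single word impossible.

key: order matters: swapping rotate(1, 180) and rotate(1, -90) lands elsewhere
t0: config: θ0=270°, θ1=90°
1. rotate(1, 180) → config: θ0=270°, θ1=270°
2. rotate(1, -90) → config: θ0=270°, θ1=180°
uniquely the one of 16 2-step routes that fits.

rotate(1, 180), rotate(1, -90)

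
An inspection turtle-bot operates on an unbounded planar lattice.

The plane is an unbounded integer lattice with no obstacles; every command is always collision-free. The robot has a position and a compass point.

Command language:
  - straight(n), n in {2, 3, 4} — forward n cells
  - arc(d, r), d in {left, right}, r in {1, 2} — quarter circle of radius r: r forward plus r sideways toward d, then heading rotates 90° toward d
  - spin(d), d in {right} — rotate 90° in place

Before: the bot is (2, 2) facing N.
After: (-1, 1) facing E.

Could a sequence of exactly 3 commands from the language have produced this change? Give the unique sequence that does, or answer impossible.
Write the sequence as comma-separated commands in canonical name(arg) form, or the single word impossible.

key: running arc(left, 1) before arc(left, 2) would end elsewhere — order is forced
initial: (2, 2) facing N
[1] after arc(left, 2): (0, 4) facing W
[2] after arc(left, 2): (-2, 2) facing S
[3] after arc(left, 1): (-1, 1) facing E
no other 3-command option fits: unique.

arc(left, 2), arc(left, 2), arc(left, 1)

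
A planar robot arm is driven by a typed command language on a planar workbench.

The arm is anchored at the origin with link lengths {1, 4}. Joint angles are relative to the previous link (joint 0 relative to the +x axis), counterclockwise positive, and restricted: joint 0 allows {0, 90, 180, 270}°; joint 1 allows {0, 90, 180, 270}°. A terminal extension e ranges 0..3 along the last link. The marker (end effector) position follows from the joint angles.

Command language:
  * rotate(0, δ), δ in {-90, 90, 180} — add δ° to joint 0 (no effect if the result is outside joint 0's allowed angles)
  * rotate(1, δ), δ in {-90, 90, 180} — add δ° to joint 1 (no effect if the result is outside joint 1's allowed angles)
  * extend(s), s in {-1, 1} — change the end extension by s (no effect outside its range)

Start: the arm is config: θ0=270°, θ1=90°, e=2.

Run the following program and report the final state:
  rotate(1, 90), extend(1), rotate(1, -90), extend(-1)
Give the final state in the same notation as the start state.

config: θ0=270°, θ1=90°, e=2

begin: config: θ0=270°, θ1=90°, e=2
step 1 (rotate(1, 90)): config: θ0=270°, θ1=180°, e=2
step 2 (extend(1)): config: θ0=270°, θ1=180°, e=3
step 3 (rotate(1, -90)): config: θ0=270°, θ1=90°, e=3
step 4 (extend(-1)): config: θ0=270°, θ1=90°, e=2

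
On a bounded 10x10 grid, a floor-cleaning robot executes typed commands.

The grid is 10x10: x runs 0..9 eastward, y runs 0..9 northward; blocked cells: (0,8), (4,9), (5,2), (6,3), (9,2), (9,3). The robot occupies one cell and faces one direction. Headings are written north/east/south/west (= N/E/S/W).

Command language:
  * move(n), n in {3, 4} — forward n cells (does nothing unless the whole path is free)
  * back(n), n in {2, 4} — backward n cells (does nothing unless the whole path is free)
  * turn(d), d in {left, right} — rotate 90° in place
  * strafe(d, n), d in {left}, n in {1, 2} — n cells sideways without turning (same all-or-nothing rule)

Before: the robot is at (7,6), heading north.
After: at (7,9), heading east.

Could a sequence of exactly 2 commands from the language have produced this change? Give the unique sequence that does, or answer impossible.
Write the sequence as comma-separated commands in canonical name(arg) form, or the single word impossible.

move(3), turn(right)

key: order matters: swapping move(3) and turn(right) lands elsewhere
from: at (7,6), heading north
[1] after move(3): at (7,9), heading north
[2] after turn(right): at (7,9), heading east
uniquely the one of 64 2-step routes that fits.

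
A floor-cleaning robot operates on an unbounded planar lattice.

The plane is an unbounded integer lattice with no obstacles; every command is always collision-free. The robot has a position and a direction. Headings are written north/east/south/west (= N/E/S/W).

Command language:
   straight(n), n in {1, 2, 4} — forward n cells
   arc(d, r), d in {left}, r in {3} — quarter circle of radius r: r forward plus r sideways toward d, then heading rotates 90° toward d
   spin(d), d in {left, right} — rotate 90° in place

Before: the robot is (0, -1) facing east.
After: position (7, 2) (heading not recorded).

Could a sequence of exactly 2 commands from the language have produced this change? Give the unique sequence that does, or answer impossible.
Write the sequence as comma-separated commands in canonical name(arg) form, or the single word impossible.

key: order matters: swapping straight(4) and arc(left, 3) lands elsewhere
start: (0, -1) facing east
step 1 (straight(4)): (4, -1) facing east
step 2 (arc(left, 3)): (7, 2) facing north
uniquely the one of 36 2-step routes that fits.

straight(4), arc(left, 3)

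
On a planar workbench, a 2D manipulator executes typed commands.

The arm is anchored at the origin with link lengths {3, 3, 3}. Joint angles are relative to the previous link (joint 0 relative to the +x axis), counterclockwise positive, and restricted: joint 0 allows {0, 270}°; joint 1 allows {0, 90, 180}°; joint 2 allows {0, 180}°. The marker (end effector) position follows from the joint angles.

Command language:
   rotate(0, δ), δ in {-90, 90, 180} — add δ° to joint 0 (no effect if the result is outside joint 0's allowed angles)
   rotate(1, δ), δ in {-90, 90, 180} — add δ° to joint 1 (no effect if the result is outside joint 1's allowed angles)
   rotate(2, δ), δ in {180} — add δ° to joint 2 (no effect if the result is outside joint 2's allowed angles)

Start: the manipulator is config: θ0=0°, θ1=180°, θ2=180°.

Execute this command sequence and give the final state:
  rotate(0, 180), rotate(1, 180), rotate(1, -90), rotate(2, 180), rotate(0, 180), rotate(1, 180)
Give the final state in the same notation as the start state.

config: θ0=0°, θ1=180°, θ2=0°

t0: config: θ0=0°, θ1=180°, θ2=180°
t=1 rotate(0, 180) ⇒ config: θ0=0°, θ1=180°, θ2=180°
t=2 rotate(1, 180) ⇒ config: θ0=0°, θ1=0°, θ2=180°
t=3 rotate(1, -90) ⇒ config: θ0=0°, θ1=0°, θ2=180°
t=4 rotate(2, 180) ⇒ config: θ0=0°, θ1=0°, θ2=0°
t=5 rotate(0, 180) ⇒ config: θ0=0°, θ1=0°, θ2=0°
t=6 rotate(1, 180) ⇒ config: θ0=0°, θ1=180°, θ2=0°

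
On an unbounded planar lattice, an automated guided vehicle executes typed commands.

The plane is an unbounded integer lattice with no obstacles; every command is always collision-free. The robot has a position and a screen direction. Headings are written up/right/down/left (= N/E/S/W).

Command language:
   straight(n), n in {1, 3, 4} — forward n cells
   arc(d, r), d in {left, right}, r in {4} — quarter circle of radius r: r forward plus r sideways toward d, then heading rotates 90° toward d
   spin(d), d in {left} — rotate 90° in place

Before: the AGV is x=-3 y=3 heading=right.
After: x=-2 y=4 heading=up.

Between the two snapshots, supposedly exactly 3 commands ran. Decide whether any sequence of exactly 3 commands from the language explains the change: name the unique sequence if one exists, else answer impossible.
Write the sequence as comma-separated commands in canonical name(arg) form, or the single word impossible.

straight(1), spin(left), straight(1)

key: position moved to (-2,4) AND the heading swung to N — translation plus rotation needed
initial: x=-3 y=3 heading=right
t=1 straight(1) ⇒ x=-2 y=3 heading=right
t=2 spin(left) ⇒ x=-2 y=3 heading=up
t=3 straight(1) ⇒ x=-2 y=4 heading=up
no rival 3-sequence matches.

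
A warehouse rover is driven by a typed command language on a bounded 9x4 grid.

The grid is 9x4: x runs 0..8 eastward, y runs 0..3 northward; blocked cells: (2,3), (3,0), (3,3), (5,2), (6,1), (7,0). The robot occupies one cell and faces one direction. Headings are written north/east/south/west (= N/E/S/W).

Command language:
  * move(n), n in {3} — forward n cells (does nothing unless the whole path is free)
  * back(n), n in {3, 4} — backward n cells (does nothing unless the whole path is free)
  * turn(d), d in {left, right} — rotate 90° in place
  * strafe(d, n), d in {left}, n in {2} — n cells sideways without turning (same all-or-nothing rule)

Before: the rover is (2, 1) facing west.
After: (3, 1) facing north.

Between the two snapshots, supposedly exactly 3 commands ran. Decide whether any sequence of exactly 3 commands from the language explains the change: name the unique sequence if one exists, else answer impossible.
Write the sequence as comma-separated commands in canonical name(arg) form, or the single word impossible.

key: position moved to (3,1) AND the heading swung to N — translation plus rotation needed
start: (2, 1) facing west
1. back(3) → (5, 1) facing west
2. turn(right) → (5, 1) facing north
3. strafe(left, 2) → (3, 1) facing north
no other 3-command option fits: unique.

back(3), turn(right), strafe(left, 2)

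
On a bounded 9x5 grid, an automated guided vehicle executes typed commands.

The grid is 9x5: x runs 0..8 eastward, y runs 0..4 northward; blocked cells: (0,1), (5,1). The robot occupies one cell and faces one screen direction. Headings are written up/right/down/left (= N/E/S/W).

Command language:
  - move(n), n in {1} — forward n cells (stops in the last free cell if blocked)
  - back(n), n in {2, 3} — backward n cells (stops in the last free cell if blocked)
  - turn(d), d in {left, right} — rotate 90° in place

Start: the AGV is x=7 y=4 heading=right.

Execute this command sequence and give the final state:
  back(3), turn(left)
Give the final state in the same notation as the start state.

from: x=7 y=4 heading=right
1. back(3) → x=4 y=4 heading=right
2. turn(left) → x=4 y=4 heading=up

x=4 y=4 heading=up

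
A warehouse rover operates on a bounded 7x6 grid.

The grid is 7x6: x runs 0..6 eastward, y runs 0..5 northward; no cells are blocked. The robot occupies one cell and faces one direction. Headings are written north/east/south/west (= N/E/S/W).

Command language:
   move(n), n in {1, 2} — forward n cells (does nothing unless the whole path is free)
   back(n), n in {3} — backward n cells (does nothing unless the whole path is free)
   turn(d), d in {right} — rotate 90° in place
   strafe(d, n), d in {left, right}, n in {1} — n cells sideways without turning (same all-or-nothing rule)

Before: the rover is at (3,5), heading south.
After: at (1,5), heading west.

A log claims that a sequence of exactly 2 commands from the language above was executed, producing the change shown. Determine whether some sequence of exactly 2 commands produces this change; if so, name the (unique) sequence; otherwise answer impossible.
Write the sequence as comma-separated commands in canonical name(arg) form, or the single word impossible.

key: running move(2) before turn(right) would end elsewhere — order is forced
initial: at (3,5), heading south
t=1 turn(right) ⇒ at (3,5), heading west
t=2 move(2) ⇒ at (1,5), heading west
uniquely the one of 36 2-step routes that fits.

turn(right), move(2)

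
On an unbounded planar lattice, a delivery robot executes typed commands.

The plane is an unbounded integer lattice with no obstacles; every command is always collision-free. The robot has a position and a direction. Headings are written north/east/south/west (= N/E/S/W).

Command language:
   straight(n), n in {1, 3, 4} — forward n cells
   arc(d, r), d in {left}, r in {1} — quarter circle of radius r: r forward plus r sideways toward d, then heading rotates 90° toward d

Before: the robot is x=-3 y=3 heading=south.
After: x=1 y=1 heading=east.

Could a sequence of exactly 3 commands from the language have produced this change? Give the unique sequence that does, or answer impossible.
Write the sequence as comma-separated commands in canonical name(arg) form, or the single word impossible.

key: order matters: swapping straight(1) and straight(3) lands elsewhere
start: x=-3 y=3 heading=south
t=1 straight(1) ⇒ x=-3 y=2 heading=south
t=2 arc(left, 1) ⇒ x=-2 y=1 heading=east
t=3 straight(3) ⇒ x=1 y=1 heading=east
no other 3-command option fits: unique.

straight(1), arc(left, 1), straight(3)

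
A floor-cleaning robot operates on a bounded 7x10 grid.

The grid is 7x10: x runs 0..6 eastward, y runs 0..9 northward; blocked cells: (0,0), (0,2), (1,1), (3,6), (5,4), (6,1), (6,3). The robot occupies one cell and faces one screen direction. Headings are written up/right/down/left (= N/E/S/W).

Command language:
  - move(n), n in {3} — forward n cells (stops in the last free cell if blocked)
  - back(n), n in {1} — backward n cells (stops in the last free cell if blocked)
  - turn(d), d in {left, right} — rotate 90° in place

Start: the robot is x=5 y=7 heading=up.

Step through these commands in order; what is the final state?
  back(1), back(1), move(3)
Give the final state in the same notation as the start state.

x=5 y=8 heading=up

t0: x=5 y=7 heading=up
[1] after back(1): x=5 y=6 heading=up
[2] after back(1): x=5 y=5 heading=up
[3] after move(3): x=5 y=8 heading=up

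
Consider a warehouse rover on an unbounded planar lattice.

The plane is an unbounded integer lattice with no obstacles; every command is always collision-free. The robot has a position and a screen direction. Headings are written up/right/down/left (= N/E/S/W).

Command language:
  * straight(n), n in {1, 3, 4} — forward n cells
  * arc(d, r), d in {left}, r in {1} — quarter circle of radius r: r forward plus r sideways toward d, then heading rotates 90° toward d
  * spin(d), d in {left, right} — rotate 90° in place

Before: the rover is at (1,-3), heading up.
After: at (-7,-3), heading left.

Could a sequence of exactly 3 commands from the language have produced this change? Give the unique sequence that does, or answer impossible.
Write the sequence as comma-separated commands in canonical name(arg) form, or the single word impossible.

key: position moved to (-7,-3) AND the heading swung to W — translation plus rotation needed
t0: at (1,-3), heading up
1. spin(left) → at (1,-3), heading left
2. straight(4) → at (-3,-3), heading left
3. straight(4) → at (-7,-3), heading left
no rival 3-sequence matches.

spin(left), straight(4), straight(4)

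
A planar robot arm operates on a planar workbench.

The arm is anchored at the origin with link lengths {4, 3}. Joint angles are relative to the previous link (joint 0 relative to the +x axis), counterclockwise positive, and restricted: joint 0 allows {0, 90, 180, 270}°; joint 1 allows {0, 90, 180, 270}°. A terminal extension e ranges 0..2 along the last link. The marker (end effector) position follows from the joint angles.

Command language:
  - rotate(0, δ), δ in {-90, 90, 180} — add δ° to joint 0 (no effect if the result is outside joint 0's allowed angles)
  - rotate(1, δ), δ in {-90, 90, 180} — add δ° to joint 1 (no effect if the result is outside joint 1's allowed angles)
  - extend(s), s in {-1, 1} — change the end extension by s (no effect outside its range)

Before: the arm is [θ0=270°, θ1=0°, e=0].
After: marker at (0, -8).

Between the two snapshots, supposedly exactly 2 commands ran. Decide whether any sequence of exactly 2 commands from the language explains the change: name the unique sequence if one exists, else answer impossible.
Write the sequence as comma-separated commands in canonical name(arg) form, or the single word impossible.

extend(-1), extend(1)

key: running extend(1) before extend(-1) would end elsewhere — order is forced
initial: [θ0=270°, θ1=0°, e=0]
[1] after extend(-1): [θ0=270°, θ1=0°, e=0]
[2] after extend(1): [θ0=270°, θ1=0°, e=1]
no other 2-command option fits: unique.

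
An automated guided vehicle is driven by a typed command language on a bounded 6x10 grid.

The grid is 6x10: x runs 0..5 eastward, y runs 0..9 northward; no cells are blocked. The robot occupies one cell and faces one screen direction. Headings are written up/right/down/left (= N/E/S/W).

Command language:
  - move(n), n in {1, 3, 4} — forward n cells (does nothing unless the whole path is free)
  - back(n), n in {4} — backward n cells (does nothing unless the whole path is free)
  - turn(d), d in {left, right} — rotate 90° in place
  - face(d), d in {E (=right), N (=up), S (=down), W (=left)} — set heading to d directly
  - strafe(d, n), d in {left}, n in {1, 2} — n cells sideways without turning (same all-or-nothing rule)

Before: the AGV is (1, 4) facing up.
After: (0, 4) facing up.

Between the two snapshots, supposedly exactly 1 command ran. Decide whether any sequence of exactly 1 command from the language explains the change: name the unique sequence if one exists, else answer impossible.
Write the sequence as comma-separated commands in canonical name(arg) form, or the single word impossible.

key: heading stays N — the single command does not turn
begin: (1, 4) facing up
t=1 strafe(left, 1) ⇒ (0, 4) facing up
no rival 1-sequence matches.

strafe(left, 1)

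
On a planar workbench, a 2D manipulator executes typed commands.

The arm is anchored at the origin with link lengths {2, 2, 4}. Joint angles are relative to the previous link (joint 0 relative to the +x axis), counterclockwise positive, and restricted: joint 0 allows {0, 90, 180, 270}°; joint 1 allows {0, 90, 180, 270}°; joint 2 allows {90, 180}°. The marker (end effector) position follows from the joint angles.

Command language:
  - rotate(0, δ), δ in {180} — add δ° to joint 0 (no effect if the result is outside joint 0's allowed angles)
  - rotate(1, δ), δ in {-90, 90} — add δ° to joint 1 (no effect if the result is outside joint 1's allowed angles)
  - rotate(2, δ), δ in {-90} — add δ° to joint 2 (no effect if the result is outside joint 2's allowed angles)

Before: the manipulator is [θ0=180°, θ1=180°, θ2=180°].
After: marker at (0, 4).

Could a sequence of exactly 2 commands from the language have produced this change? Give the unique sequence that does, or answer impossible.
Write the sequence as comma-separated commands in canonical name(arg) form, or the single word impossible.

rotate(2, -90), rotate(2, -90)

from: [θ0=180°, θ1=180°, θ2=180°]
step 1 (rotate(2, -90)): [θ0=180°, θ1=180°, θ2=90°]
step 2 (rotate(2, -90)): [θ0=180°, θ1=180°, θ2=90°]
no rival 2-sequence matches.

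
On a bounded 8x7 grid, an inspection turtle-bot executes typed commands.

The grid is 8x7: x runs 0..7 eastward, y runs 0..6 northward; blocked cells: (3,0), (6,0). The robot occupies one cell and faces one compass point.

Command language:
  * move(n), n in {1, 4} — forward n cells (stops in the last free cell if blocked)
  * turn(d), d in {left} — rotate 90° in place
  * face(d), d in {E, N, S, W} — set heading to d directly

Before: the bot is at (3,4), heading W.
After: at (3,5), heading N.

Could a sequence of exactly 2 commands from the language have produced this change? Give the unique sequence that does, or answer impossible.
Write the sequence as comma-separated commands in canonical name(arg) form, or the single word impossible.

face(N), move(1)

key: order matters: swapping face(N) and move(1) lands elsewhere
t0: at (3,4), heading W
t=1 face(N) ⇒ at (3,4), heading N
t=2 move(1) ⇒ at (3,5), heading N
no other 2-command option fits: unique.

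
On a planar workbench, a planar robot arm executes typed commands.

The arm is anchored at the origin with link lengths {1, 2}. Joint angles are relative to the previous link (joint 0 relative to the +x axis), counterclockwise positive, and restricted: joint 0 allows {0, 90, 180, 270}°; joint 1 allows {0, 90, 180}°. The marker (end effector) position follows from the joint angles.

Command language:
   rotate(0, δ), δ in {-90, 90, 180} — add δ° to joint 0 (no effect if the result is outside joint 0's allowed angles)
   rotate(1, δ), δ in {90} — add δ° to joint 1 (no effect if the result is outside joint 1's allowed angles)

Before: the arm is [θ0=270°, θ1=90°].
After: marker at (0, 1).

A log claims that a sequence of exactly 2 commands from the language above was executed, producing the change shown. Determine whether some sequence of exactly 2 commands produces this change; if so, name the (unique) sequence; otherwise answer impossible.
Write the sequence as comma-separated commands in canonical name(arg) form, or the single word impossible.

rotate(1, 90), rotate(1, 90)

initial: [θ0=270°, θ1=90°]
[1] after rotate(1, 90): [θ0=270°, θ1=180°]
[2] after rotate(1, 90): [θ0=270°, θ1=180°]
all 16 alternatives checked — unique.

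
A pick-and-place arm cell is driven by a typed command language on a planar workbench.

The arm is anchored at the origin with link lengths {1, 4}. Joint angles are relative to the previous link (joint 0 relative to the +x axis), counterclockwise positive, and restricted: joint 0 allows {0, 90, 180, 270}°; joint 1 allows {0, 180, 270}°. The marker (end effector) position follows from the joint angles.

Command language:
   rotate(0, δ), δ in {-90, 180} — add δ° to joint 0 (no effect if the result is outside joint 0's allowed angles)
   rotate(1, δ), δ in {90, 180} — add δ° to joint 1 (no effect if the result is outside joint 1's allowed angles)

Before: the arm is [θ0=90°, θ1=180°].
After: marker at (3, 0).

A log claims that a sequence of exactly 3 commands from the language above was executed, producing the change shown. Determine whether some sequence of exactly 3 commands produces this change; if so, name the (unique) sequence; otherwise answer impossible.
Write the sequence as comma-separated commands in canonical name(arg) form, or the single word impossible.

initial: [θ0=90°, θ1=180°]
1. rotate(0, -90) → [θ0=0°, θ1=180°]
2. rotate(0, -90) → [θ0=270°, θ1=180°]
3. rotate(0, -90) → [θ0=180°, θ1=180°]
uniquely the one of 64 3-step routes that fits.

rotate(0, -90), rotate(0, -90), rotate(0, -90)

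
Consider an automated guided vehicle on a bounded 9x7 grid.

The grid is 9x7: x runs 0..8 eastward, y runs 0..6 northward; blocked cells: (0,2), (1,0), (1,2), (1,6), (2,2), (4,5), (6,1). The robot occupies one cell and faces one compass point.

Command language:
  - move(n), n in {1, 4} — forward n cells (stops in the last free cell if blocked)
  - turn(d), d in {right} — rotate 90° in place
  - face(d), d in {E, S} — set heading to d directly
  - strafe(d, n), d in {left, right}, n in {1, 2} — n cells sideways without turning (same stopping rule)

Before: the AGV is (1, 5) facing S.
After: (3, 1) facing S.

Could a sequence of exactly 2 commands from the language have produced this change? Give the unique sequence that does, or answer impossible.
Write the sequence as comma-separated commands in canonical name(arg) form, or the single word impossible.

key: heading stays S — no command in the sequence turns
begin: (1, 5) facing S
[1] after strafe(left, 2): (3, 5) facing S
[2] after move(4): (3, 1) facing S
no rival 2-sequence matches.

strafe(left, 2), move(4)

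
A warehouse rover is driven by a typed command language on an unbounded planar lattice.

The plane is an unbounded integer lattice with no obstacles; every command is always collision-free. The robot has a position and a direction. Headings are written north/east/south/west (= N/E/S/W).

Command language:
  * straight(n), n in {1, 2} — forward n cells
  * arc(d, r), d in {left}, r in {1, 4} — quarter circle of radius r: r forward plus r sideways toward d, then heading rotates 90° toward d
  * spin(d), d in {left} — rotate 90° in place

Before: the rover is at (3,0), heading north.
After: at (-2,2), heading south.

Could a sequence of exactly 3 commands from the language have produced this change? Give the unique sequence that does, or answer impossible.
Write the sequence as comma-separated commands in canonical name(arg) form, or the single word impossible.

key: running straight(1) before arc(left, 4) would end elsewhere — order is forced
begin: at (3,0), heading north
step 1 (arc(left, 4)): at (-1,4), heading west
step 2 (arc(left, 1)): at (-2,3), heading south
step 3 (straight(1)): at (-2,2), heading south
all 125 alternatives checked — unique.

arc(left, 4), arc(left, 1), straight(1)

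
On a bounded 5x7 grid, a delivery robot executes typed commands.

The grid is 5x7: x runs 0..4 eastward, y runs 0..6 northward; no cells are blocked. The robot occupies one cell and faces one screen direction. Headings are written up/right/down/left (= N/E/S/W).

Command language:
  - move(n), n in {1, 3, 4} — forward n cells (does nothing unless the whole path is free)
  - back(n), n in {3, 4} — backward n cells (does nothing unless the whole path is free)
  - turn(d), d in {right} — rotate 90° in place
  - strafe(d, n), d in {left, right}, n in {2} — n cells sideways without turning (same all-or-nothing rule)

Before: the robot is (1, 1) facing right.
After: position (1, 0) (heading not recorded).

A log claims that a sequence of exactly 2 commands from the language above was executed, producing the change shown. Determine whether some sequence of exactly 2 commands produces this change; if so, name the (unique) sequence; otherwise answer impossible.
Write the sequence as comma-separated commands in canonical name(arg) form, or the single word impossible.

turn(right), move(1)

key: running move(1) before turn(right) would end elsewhere — order is forced
initial: (1, 1) facing right
step 1 (turn(right)): (1, 1) facing down
step 2 (move(1)): (1, 0) facing down
uniquely the one of 64 2-step routes that fits.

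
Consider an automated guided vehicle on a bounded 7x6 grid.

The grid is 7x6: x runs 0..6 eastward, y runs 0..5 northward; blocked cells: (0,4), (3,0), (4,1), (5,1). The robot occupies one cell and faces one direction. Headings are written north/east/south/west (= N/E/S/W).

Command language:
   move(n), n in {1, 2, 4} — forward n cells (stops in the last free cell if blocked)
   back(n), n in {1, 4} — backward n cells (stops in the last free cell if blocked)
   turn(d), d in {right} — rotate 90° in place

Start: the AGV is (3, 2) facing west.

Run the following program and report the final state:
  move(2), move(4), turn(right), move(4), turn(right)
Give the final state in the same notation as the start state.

start: (3, 2) facing west
[1] after move(2): (1, 2) facing west
[2] after move(4): (0, 2) facing west
[3] after turn(right): (0, 2) facing north
[4] after move(4): (0, 3) facing north
[5] after turn(right): (0, 3) facing east

(0, 3) facing east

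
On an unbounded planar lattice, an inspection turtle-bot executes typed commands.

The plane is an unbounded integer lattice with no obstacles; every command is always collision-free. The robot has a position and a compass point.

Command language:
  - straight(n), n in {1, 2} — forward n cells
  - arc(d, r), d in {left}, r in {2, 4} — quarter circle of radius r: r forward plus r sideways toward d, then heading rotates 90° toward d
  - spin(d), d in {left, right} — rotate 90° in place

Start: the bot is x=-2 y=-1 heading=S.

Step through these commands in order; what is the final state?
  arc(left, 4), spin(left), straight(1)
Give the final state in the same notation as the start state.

start: x=-2 y=-1 heading=S
t=1 arc(left, 4) ⇒ x=2 y=-5 heading=E
t=2 spin(left) ⇒ x=2 y=-5 heading=N
t=3 straight(1) ⇒ x=2 y=-4 heading=N

x=2 y=-4 heading=N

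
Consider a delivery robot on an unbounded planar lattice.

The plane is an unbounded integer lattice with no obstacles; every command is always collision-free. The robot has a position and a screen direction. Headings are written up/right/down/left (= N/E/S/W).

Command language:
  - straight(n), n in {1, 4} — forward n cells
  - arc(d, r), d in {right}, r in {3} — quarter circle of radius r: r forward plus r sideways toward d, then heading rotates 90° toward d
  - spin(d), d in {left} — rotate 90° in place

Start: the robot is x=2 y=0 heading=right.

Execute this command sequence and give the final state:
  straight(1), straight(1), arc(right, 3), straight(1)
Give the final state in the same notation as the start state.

x=7 y=-4 heading=down

t0: x=2 y=0 heading=right
t=1 straight(1) ⇒ x=3 y=0 heading=right
t=2 straight(1) ⇒ x=4 y=0 heading=right
t=3 arc(right, 3) ⇒ x=7 y=-3 heading=down
t=4 straight(1) ⇒ x=7 y=-4 heading=down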